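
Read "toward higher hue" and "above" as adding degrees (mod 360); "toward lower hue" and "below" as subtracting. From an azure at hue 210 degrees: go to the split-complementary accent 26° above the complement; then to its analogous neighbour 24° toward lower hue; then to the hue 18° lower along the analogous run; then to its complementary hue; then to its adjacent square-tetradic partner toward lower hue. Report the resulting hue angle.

104°

+206° (split-comp 26° ↑): 210 + 206 = 416 → 416 − 360 = 56°
−24° (analog 24° ↓): 56 − 24 = 32°
−18° (analog 18° ↓): 32 − 18 = 14°
+180° (complement): 14 + 180 = 194°
−90° (square ↓): 194 − 90 = 104°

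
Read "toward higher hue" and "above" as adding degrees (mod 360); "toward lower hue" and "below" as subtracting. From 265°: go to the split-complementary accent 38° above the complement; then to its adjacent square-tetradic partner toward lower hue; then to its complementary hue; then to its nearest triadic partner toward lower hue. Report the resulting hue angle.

split-comp 38° ↑ +218°: 265 + 218 = 483 → 483 − 360 = 123°
square ↓ −90°: 123 − 90 = 33°
complement +180°: 33 + 180 = 213°
triadic ↓ −120°: 213 − 120 = 93°

93°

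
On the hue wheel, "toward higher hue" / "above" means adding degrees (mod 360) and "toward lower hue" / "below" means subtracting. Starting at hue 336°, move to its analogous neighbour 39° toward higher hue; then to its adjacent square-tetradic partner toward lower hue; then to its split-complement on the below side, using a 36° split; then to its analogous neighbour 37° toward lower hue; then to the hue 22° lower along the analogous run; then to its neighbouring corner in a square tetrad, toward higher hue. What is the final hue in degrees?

100°

336 + 39 = 375 → 375 − 360 = 15°   (analog 39° ↑)
15 − 90 = -75 → -75 + 360 = 285°   (square ↓)
285 + 144 = 429 → 429 − 360 = 69°   (split-comp 36° ↓)
69 − 37 = 32°   (analog 37° ↓)
32 − 22 = 10°   (analog 22° ↓)
10 + 90 = 100°   (square ↑)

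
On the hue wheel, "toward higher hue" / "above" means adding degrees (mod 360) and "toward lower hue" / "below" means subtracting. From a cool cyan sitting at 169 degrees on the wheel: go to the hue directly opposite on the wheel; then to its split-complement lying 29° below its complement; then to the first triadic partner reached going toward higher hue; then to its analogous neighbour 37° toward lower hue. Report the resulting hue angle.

complement +180°: 169 + 180 = 349°
split-comp 29° ↓ +151°: 349 + 151 = 500 → 500 − 360 = 140°
triadic ↑ +120°: 140 + 120 = 260°
analog 37° ↓ −37°: 260 − 37 = 223°

223°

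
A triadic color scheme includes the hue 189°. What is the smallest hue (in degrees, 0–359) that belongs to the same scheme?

69°

A triad places three hues 120° apart.
The full set through 189° is {69°, 189°, 309°}.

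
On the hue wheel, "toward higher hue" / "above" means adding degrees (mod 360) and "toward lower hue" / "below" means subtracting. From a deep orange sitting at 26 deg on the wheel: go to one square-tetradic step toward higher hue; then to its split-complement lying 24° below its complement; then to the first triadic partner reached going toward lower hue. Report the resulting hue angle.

26 + 90 = 116°   (square ↑)
116 + 156 = 272°   (split-comp 24° ↓)
272 − 120 = 152°   (triadic ↓)

152°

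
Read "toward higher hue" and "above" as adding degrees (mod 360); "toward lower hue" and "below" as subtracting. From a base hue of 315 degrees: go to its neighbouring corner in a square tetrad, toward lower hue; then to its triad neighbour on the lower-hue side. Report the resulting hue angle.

315 − 90 = 225°   (square ↓)
225 − 120 = 105°   (triadic ↓)

105°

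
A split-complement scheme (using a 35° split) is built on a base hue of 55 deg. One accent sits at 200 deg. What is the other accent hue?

Split-complementary hues sit 35° either side of the complement.
Complement of the base 55°: 55 + 180 = 235°
The given accent 200° is 35° one side of 235°; the other accent sits 35° the other side: 235 + 35 = 270°

270°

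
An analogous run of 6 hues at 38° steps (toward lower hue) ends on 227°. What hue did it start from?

5 steps of 38° (toward lower hue) give a net shift of −190°.
Start = end − shift: 227 + 190 = 417 → 417 − 360 = 57°

57°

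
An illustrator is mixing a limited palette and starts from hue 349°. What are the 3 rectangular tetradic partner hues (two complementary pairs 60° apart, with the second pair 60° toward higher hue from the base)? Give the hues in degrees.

A rectangular tetradic uses two complementary pairs 60° apart: offsets 0°, 60°, 180°, 240°.
349 + 60 = 409 → 409 − 360 = 49°
349 + 180 = 529 → 529 − 360 = 169°
349 + 240 = 589 → 589 − 360 = 229°

49°, 169° and 229°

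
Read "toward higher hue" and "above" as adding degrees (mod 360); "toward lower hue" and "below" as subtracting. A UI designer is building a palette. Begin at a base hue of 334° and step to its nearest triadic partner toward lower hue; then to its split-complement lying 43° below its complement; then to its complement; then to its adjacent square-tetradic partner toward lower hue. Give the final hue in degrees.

81°

triadic ↓ −120°: 334 − 120 = 214°
split-comp 43° ↓ +137°: 214 + 137 = 351°
complement +180°: 351 + 180 = 531 → 531 − 360 = 171°
square ↓ −90°: 171 − 90 = 81°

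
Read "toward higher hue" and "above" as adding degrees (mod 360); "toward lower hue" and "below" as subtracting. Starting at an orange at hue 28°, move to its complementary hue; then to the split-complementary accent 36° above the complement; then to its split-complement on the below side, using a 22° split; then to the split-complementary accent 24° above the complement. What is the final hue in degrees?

66°

complement +180°: 28 + 180 = 208°
split-comp 36° ↑ +216°: 208 + 216 = 424 → 424 − 360 = 64°
split-comp 22° ↓ +158°: 64 + 158 = 222°
split-comp 24° ↑ +204°: 222 + 204 = 426 → 426 − 360 = 66°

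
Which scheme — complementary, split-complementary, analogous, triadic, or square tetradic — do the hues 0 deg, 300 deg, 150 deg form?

Sort the hues: 0°, 150°, 300°.
Successive gaps around the wheel: 150°, 150°, 60°.
Two 150° gaps and one 60° gap — a base hue opposite a pair of accents 30° either side of its complement — is the split-complementary pattern.

split-complementary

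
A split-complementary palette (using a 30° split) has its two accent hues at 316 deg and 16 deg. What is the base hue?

166°

The accents sit 30° either side of the complement, so the complement is their short-arc midpoint on the wheel.
Short-arc midpoint of 316° and 16°: 346°.
Base is 180° from the complement: 346 − 180 = 166°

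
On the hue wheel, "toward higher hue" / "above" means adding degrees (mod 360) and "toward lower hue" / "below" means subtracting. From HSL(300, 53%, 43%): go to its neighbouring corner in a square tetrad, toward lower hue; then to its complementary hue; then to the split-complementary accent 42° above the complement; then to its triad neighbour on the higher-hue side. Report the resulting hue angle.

12°

square ↓ −90°: 300 − 90 = 210°
complement +180°: 210 + 180 = 390 → 390 − 360 = 30°
split-comp 42° ↑ +222°: 30 + 222 = 252°
triadic ↑ +120°: 252 + 120 = 372 → 372 − 360 = 12°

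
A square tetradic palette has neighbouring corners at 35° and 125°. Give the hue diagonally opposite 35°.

A square tetradic scheme places four hues 90° apart; opposite corners are 180° apart.
35 + 180 = 215°

215°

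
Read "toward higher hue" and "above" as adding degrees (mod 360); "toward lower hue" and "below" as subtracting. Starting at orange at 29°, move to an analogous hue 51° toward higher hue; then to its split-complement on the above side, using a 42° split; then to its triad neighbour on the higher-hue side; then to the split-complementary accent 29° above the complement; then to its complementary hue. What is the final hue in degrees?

91°

analog 51° ↑ +51°: 29 + 51 = 80°
split-comp 42° ↑ +222°: 80 + 222 = 302°
triadic ↑ +120°: 302 + 120 = 422 → 422 − 360 = 62°
split-comp 29° ↑ +209°: 62 + 209 = 271°
complement +180°: 271 + 180 = 451 → 451 − 360 = 91°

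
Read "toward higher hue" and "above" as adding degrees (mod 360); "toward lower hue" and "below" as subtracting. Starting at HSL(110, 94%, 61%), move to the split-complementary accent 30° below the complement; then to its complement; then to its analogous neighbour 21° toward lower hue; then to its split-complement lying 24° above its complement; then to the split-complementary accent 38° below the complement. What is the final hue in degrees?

45°

+150° (split-comp 30° ↓): 110 + 150 = 260°
+180° (complement): 260 + 180 = 440 → 440 − 360 = 80°
−21° (analog 21° ↓): 80 − 21 = 59°
+204° (split-comp 24° ↑): 59 + 204 = 263°
+142° (split-comp 38° ↓): 263 + 142 = 405 → 405 − 360 = 45°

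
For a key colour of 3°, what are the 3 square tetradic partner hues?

93°, 183° and 273°

A square tetradic scheme places four hues every 90°.
3 + 90 = 93°
3 + 180 = 183°
3 + 270 = 273°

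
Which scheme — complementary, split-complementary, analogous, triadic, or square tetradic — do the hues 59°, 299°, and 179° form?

triadic

Sort the hues: 59°, 179°, 299°.
Successive gaps around the wheel: 120°, 120°, 120°.
Three hues equally spaced 120° apart form a triad.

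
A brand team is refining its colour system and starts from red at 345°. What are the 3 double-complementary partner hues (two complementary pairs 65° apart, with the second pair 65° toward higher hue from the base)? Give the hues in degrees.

A rectangular tetradic uses two complementary pairs 65° apart: offsets 0°, 65°, 180°, 245°.
345 + 65 = 410 → 410 − 360 = 50°
345 + 180 = 525 → 525 − 360 = 165°
345 + 245 = 590 → 590 − 360 = 230°

50°, 165°, 230°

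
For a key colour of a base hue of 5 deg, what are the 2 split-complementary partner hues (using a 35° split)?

150° and 220°

Split-complementary hues sit 35° either side of the complement.
Complement of 5 deg: 5 + 180 = 185°
185 − 35 = 150°
185 + 35 = 220°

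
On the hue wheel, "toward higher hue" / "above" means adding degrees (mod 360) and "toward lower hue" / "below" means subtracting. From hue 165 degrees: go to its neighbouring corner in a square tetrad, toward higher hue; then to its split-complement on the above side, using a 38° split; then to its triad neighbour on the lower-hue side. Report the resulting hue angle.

165 + 90 = 255°   (square ↑)
255 + 218 = 473 → 473 − 360 = 113°   (split-comp 38° ↑)
113 − 120 = -7 → -7 + 360 = 353°   (triadic ↓)

353°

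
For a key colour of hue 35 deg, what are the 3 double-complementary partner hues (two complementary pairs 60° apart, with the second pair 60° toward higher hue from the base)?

A rectangular tetradic uses two complementary pairs 60° apart: offsets 0°, 60°, 180°, 240°.
35 + 60 = 95°
35 + 180 = 215°
35 + 240 = 275°

95°, 215°, 275°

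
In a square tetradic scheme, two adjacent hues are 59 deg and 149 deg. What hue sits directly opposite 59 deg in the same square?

A square tetradic scheme places four hues 90° apart; opposite corners are 180° apart.
59 + 180 = 239°

239°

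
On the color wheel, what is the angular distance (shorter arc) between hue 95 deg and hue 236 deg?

141°

|95 − 236| = 141.
141 ≤ 180, so the shorter arc is 141°.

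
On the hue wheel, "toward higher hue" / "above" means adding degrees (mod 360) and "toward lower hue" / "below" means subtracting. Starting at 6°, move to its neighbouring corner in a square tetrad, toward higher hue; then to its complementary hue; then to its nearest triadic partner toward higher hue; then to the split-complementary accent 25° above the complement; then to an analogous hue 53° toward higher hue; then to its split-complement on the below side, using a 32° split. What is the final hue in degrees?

square ↑ +90°: 6 + 90 = 96°
complement +180°: 96 + 180 = 276°
triadic ↑ +120°: 276 + 120 = 396 → 396 − 360 = 36°
split-comp 25° ↑ +205°: 36 + 205 = 241°
analog 53° ↑ +53°: 241 + 53 = 294°
split-comp 32° ↓ +148°: 294 + 148 = 442 → 442 − 360 = 82°

82°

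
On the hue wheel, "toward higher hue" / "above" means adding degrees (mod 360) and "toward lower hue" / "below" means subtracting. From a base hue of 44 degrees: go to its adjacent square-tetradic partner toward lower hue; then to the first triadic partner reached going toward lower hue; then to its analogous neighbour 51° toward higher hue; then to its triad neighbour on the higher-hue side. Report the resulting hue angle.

5°

square ↓ −90°: 44 − 90 = -46 → -46 + 360 = 314°
triadic ↓ −120°: 314 − 120 = 194°
analog 51° ↑ +51°: 194 + 51 = 245°
triadic ↑ +120°: 245 + 120 = 365 → 365 − 360 = 5°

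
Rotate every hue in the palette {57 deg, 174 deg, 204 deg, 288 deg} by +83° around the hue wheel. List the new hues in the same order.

140°, 257°, 287°, 11°

57 + 83 = 140°
174 + 83 = 257°
204 + 83 = 287°
288 + 83 = 371 → 371 − 360 = 11°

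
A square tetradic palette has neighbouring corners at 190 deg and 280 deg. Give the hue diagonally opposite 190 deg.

A square tetradic scheme places four hues 90° apart; opposite corners are 180° apart.
190 + 180 = 370 → 370 − 360 = 10°

10°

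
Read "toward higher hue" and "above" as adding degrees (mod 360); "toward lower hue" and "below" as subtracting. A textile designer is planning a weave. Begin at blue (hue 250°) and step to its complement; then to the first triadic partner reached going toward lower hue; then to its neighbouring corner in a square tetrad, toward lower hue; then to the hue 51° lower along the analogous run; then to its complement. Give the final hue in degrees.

+180° (complement): 250 + 180 = 430 → 430 − 360 = 70°
−120° (triadic ↓): 70 − 120 = -50 → -50 + 360 = 310°
−90° (square ↓): 310 − 90 = 220°
−51° (analog 51° ↓): 220 − 51 = 169°
+180° (complement): 169 + 180 = 349°

349°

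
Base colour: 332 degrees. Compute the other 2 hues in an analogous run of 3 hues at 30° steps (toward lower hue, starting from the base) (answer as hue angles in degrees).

302° and 272°

Analogous hues sit every 30° along the wheel.
332 − 30 = 302°
332 − 60 = 272°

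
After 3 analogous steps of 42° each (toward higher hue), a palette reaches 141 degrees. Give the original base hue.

3 steps of 42° (toward higher hue) give a net shift of +126°.
Start = end − shift: 141 − 126 = 15°

15°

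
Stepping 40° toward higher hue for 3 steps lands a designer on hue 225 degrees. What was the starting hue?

105°

3 steps of 40° (toward higher hue) give a net shift of +120°.
Start = end − shift: 225 − 120 = 105°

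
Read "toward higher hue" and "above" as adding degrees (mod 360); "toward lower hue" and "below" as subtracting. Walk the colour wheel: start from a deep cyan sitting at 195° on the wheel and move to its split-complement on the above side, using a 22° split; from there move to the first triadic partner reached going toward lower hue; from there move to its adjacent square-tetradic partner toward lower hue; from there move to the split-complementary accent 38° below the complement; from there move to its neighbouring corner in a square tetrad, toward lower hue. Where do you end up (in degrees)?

239°

195 + 202 = 397 → 397 − 360 = 37°   (split-comp 22° ↑)
37 − 120 = -83 → -83 + 360 = 277°   (triadic ↓)
277 − 90 = 187°   (square ↓)
187 + 142 = 329°   (split-comp 38° ↓)
329 − 90 = 239°   (square ↓)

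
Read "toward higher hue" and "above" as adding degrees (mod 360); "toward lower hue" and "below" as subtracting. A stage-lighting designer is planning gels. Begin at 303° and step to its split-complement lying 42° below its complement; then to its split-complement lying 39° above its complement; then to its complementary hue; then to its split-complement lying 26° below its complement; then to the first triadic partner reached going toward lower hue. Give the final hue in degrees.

+138° (split-comp 42° ↓): 303 + 138 = 441 → 441 − 360 = 81°
+219° (split-comp 39° ↑): 81 + 219 = 300°
+180° (complement): 300 + 180 = 480 → 480 − 360 = 120°
+154° (split-comp 26° ↓): 120 + 154 = 274°
−120° (triadic ↓): 274 − 120 = 154°

154°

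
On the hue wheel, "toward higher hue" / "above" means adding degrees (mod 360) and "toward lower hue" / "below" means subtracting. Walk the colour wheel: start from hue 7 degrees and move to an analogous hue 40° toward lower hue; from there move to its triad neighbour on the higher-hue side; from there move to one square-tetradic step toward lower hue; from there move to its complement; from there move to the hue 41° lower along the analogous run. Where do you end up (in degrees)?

136°

analog 40° ↓ −40°: 7 − 40 = -33 → -33 + 360 = 327°
triadic ↑ +120°: 327 + 120 = 447 → 447 − 360 = 87°
square ↓ −90°: 87 − 90 = -3 → -3 + 360 = 357°
complement +180°: 357 + 180 = 537 → 537 − 360 = 177°
analog 41° ↓ −41°: 177 − 41 = 136°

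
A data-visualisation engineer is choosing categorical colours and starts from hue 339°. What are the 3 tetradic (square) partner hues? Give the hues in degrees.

A square tetradic scheme places four hues every 90°.
339 + 90 = 429 → 429 − 360 = 69°
339 + 180 = 519 → 519 − 360 = 159°
339 + 270 = 609 → 609 − 360 = 249°

69°, 159°, 249°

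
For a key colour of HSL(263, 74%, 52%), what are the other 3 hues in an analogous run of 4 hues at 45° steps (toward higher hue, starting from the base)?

Analogous hues sit every 45° along the wheel.
263 + 45 = 308°
263 + 90 = 353°
263 + 135 = 398 → 398 − 360 = 38°

308°, 353° and 38°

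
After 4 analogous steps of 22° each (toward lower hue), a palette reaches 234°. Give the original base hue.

4 steps of 22° (toward lower hue) give a net shift of −88°.
Start = end − shift: 234 + 88 = 322°

322°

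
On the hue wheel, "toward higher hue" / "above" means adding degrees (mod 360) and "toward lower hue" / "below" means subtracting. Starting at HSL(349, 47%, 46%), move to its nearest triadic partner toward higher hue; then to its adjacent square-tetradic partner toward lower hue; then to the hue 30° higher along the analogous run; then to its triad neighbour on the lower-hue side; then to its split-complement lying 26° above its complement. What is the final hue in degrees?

349 + 120 = 469 → 469 − 360 = 109°   (triadic ↑)
109 − 90 = 19°   (square ↓)
19 + 30 = 49°   (analog 30° ↑)
49 − 120 = -71 → -71 + 360 = 289°   (triadic ↓)
289 + 206 = 495 → 495 − 360 = 135°   (split-comp 26° ↑)

135°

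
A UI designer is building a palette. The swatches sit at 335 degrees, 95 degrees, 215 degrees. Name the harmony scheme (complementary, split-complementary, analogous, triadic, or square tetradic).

Sort the hues: 95°, 215°, 335°.
Successive gaps around the wheel: 120°, 120°, 120°.
Three hues equally spaced 120° apart form a triad.

triadic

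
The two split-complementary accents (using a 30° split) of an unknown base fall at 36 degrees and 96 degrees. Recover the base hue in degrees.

246°

The accents sit 30° either side of the complement, so the complement is their short-arc midpoint on the wheel.
Short-arc midpoint of 36° and 96°: 66°.
Base is 180° from the complement: 66 − 180 = -114 → -114 + 360 = 246°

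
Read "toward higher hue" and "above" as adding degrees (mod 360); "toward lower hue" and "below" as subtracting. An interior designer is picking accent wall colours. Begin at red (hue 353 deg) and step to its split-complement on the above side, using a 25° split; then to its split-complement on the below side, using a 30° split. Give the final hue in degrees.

348°

+205° (split-comp 25° ↑): 353 + 205 = 558 → 558 − 360 = 198°
+150° (split-comp 30° ↓): 198 + 150 = 348°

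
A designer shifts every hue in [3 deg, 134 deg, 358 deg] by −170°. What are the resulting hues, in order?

193°, 324°, 188°

3 − 170 = -167 → -167 + 360 = 193°
134 − 170 = -36 → -36 + 360 = 324°
358 − 170 = 188°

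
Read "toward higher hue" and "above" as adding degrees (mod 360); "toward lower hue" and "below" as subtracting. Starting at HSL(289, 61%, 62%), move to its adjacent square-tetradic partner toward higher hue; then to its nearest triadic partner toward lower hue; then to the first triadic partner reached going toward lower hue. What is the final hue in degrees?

289 + 90 = 379 → 379 − 360 = 19°   (square ↑)
19 − 120 = -101 → -101 + 360 = 259°   (triadic ↓)
259 − 120 = 139°   (triadic ↓)

139°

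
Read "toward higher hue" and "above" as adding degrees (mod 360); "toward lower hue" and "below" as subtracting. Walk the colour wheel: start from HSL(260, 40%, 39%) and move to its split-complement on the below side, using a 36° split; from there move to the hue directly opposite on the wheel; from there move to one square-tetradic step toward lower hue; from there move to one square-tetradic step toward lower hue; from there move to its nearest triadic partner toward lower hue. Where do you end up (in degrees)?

284°

+144° (split-comp 36° ↓): 260 + 144 = 404 → 404 − 360 = 44°
+180° (complement): 44 + 180 = 224°
−90° (square ↓): 224 − 90 = 134°
−90° (square ↓): 134 − 90 = 44°
−120° (triadic ↓): 44 − 120 = -76 → -76 + 360 = 284°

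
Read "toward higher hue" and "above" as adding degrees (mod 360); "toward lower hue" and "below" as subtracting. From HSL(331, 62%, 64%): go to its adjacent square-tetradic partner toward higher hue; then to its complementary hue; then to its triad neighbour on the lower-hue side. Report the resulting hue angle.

331 + 90 = 421 → 421 − 360 = 61°   (square ↑)
61 + 180 = 241°   (complement)
241 − 120 = 121°   (triadic ↓)

121°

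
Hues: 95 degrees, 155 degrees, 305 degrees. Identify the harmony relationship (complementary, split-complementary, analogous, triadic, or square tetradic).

Sort the hues: 95°, 155°, 305°.
Successive gaps around the wheel: 60°, 150°, 150°.
Two 150° gaps and one 60° gap — a base hue opposite a pair of accents 30° either side of its complement — is the split-complementary pattern.

split-complementary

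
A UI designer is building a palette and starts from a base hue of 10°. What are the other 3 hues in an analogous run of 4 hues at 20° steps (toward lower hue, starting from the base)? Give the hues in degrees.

Analogous hues sit every 20° along the wheel.
10 − 20 = -10 → -10 + 360 = 350°
10 − 40 = -30 → -30 + 360 = 330°
10 − 60 = -50 → -50 + 360 = 310°

350°, 330° and 310°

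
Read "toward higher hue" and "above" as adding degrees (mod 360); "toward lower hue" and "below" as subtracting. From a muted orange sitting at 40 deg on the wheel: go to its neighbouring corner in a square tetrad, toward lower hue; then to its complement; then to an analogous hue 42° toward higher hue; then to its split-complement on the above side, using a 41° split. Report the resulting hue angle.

33°

square ↓ −90°: 40 − 90 = -50 → -50 + 360 = 310°
complement +180°: 310 + 180 = 490 → 490 − 360 = 130°
analog 42° ↑ +42°: 130 + 42 = 172°
split-comp 41° ↑ +221°: 172 + 221 = 393 → 393 − 360 = 33°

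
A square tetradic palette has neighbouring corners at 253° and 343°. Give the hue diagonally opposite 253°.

73°

A square tetradic scheme places four hues 90° apart; opposite corners are 180° apart.
253 + 180 = 433 → 433 − 360 = 73°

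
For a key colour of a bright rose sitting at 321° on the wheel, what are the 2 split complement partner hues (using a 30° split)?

111° and 171°

Split-complementary hues sit 30° either side of the complement.
Complement of 321°: 321 + 180 = 501 → 501 − 360 = 141°
141 − 30 = 111°
141 + 30 = 171°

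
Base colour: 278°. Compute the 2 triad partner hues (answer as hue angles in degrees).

A triad places three hues 120° apart.
278 + 120 = 398 → 398 − 360 = 38°
278 + 240 = 518 → 518 − 360 = 158°

38° and 158°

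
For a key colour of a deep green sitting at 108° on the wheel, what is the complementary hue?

288°

108 + 180 = 288°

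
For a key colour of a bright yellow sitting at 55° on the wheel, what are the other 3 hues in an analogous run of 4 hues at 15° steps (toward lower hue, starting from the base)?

40°, 25°, 10°

Analogous hues sit every 15° along the wheel.
55 − 15 = 40°
55 − 30 = 25°
55 − 45 = 10°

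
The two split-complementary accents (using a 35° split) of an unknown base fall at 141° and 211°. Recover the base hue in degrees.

The accents sit 35° either side of the complement, so the complement is their short-arc midpoint on the wheel.
Short-arc midpoint of 141° and 211°: 176°.
Base is 180° from the complement: 176 − 180 = -4 → -4 + 360 = 356°

356°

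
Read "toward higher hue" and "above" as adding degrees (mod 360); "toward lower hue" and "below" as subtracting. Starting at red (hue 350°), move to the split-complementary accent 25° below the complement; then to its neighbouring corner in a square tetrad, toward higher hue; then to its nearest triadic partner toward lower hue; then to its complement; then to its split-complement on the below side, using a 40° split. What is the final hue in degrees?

75°

+155° (split-comp 25° ↓): 350 + 155 = 505 → 505 − 360 = 145°
+90° (square ↑): 145 + 90 = 235°
−120° (triadic ↓): 235 − 120 = 115°
+180° (complement): 115 + 180 = 295°
+140° (split-comp 40° ↓): 295 + 140 = 435 → 435 − 360 = 75°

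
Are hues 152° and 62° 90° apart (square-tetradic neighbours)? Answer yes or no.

Angular distance: |152 − 62| = 90 = 90°.
90° apart (square-tetradic neighbours) requires 90°.

yes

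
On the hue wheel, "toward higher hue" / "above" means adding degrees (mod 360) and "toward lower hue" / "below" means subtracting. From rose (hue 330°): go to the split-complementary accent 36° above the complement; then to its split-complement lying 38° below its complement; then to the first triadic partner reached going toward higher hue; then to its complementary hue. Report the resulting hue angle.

+216° (split-comp 36° ↑): 330 + 216 = 546 → 546 − 360 = 186°
+142° (split-comp 38° ↓): 186 + 142 = 328°
+120° (triadic ↑): 328 + 120 = 448 → 448 − 360 = 88°
+180° (complement): 88 + 180 = 268°

268°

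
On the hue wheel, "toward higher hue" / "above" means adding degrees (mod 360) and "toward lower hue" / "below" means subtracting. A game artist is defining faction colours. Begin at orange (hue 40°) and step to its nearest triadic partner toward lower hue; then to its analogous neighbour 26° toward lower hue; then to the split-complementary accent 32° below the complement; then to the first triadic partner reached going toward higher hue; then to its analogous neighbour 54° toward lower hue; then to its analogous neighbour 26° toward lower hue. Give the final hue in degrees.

82°

40 − 120 = -80 → -80 + 360 = 280°   (triadic ↓)
280 − 26 = 254°   (analog 26° ↓)
254 + 148 = 402 → 402 − 360 = 42°   (split-comp 32° ↓)
42 + 120 = 162°   (triadic ↑)
162 − 54 = 108°   (analog 54° ↓)
108 − 26 = 82°   (analog 26° ↓)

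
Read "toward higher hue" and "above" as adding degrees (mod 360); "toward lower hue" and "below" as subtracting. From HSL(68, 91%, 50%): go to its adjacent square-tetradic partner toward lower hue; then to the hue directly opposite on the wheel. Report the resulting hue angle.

158°

square ↓ −90°: 68 − 90 = -22 → -22 + 360 = 338°
complement +180°: 338 + 180 = 518 → 518 − 360 = 158°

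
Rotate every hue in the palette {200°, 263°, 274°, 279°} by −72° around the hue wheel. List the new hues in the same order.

128°, 191°, 202°, 207°

200 − 72 = 128°
263 − 72 = 191°
274 − 72 = 202°
279 − 72 = 207°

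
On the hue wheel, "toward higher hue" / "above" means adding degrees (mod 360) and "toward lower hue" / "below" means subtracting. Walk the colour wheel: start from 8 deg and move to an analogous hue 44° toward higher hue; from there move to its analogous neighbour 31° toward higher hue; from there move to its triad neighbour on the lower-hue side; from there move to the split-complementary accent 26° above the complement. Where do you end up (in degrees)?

169°

analog 44° ↑ +44°: 8 + 44 = 52°
analog 31° ↑ +31°: 52 + 31 = 83°
triadic ↓ −120°: 83 − 120 = -37 → -37 + 360 = 323°
split-comp 26° ↑ +206°: 323 + 206 = 529 → 529 − 360 = 169°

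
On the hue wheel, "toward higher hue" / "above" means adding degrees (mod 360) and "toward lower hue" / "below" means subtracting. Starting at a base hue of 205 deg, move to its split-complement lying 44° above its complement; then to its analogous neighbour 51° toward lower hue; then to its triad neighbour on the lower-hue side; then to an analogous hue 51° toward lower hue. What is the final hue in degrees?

207°

+224° (split-comp 44° ↑): 205 + 224 = 429 → 429 − 360 = 69°
−51° (analog 51° ↓): 69 − 51 = 18°
−120° (triadic ↓): 18 − 120 = -102 → -102 + 360 = 258°
−51° (analog 51° ↓): 258 − 51 = 207°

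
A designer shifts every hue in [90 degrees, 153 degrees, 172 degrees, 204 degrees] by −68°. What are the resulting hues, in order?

90 − 68 = 22°
153 − 68 = 85°
172 − 68 = 104°
204 − 68 = 136°

22°, 85°, 104°, 136°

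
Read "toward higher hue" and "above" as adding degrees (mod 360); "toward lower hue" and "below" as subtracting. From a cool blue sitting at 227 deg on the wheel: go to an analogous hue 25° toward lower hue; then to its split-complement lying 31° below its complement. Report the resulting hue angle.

analog 25° ↓ −25°: 227 − 25 = 202°
split-comp 31° ↓ +149°: 202 + 149 = 351°

351°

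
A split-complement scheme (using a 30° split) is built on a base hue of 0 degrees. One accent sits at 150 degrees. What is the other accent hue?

Split-complementary hues sit 30° either side of the complement.
Complement of the base 0°: 0 + 180 = 180°
The given accent 150° is 30° one side of 180°; the other accent sits 30° the other side: 180 + 30 = 210°

210°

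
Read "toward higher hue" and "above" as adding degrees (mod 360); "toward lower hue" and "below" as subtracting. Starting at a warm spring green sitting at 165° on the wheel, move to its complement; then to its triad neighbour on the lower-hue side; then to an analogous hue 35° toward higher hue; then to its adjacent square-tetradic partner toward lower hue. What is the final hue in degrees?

+180° (complement): 165 + 180 = 345°
−120° (triadic ↓): 345 − 120 = 225°
+35° (analog 35° ↑): 225 + 35 = 260°
−90° (square ↓): 260 − 90 = 170°

170°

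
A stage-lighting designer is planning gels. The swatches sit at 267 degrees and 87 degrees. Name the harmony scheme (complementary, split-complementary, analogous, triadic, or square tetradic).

Sort the hues: 87°, 267°.
Successive gaps around the wheel: 180°, 180°.
Two hues 180° apart are complementary.

complementary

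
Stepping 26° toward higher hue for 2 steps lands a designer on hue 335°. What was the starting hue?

283°

2 steps of 26° (toward higher hue) give a net shift of +52°.
Start = end − shift: 335 − 52 = 283°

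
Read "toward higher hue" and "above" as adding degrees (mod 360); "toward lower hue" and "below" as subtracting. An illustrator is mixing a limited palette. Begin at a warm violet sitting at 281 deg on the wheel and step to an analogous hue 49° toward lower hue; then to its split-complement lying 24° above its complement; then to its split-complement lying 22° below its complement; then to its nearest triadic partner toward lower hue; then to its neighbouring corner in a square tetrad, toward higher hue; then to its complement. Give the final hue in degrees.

24°

−49° (analog 49° ↓): 281 − 49 = 232°
+204° (split-comp 24° ↑): 232 + 204 = 436 → 436 − 360 = 76°
+158° (split-comp 22° ↓): 76 + 158 = 234°
−120° (triadic ↓): 234 − 120 = 114°
+90° (square ↑): 114 + 90 = 204°
+180° (complement): 204 + 180 = 384 → 384 − 360 = 24°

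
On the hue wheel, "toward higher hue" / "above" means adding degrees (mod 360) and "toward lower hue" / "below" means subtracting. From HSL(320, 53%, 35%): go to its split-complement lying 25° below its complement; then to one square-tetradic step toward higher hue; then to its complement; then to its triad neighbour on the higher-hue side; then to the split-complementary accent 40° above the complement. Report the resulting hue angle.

+155° (split-comp 25° ↓): 320 + 155 = 475 → 475 − 360 = 115°
+90° (square ↑): 115 + 90 = 205°
+180° (complement): 205 + 180 = 385 → 385 − 360 = 25°
+120° (triadic ↑): 25 + 120 = 145°
+220° (split-comp 40° ↑): 145 + 220 = 365 → 365 − 360 = 5°

5°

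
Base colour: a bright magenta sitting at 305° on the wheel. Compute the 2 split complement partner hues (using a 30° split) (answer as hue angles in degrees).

95° and 155°

Split-complementary hues sit 30° either side of the complement.
Complement of 305°: 305 + 180 = 485 → 485 − 360 = 125°
125 − 30 = 95°
125 + 30 = 155°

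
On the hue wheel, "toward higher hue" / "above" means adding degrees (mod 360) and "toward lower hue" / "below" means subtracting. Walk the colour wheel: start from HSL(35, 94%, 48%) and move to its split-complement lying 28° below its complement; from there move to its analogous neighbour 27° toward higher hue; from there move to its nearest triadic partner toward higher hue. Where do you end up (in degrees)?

+152° (split-comp 28° ↓): 35 + 152 = 187°
+27° (analog 27° ↑): 187 + 27 = 214°
+120° (triadic ↑): 214 + 120 = 334°

334°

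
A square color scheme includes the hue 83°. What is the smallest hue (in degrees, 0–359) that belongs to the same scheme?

A square tetradic scheme places four hues every 90°.
The full set through 83° is {83°, 173°, 263°, 353°}.

83°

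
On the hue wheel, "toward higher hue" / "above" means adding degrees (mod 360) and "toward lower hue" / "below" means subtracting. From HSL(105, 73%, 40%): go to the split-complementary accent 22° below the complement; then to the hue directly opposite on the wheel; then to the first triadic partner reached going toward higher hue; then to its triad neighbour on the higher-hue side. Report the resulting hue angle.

+158° (split-comp 22° ↓): 105 + 158 = 263°
+180° (complement): 263 + 180 = 443 → 443 − 360 = 83°
+120° (triadic ↑): 83 + 120 = 203°
+120° (triadic ↑): 203 + 120 = 323°

323°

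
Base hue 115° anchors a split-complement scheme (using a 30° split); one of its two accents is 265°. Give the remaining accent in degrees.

325°

Split-complementary hues sit 30° either side of the complement.
Complement of the base 115°: 115 + 180 = 295°
The given accent 265° is 30° one side of 295°; the other accent sits 30° the other side: 295 + 30 = 325°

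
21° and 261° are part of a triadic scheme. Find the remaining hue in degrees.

141°

A triad places three hues 120° apart.
The full set through 21° is {21°, 141°, 261°}.
Given {21°, 261°}, the missing hue is 141°.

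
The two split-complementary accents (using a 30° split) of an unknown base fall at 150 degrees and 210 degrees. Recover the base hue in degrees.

0°

The accents sit 30° either side of the complement, so the complement is their short-arc midpoint on the wheel.
Short-arc midpoint of 150° and 210°: 180°.
Base is 180° from the complement: 180 − 180 = 0°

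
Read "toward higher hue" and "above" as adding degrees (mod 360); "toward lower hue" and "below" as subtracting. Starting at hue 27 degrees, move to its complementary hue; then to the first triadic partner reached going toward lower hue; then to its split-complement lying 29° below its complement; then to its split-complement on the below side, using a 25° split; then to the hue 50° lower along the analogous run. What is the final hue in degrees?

27 + 180 = 207°   (complement)
207 − 120 = 87°   (triadic ↓)
87 + 151 = 238°   (split-comp 29° ↓)
238 + 155 = 393 → 393 − 360 = 33°   (split-comp 25° ↓)
33 − 50 = -17 → -17 + 360 = 343°   (analog 50° ↓)

343°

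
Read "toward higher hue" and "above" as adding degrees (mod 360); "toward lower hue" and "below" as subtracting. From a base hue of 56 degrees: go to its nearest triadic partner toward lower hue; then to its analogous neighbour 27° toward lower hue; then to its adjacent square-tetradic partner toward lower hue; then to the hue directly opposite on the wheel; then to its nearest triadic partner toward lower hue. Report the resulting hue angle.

239°

−120° (triadic ↓): 56 − 120 = -64 → -64 + 360 = 296°
−27° (analog 27° ↓): 296 − 27 = 269°
−90° (square ↓): 269 − 90 = 179°
+180° (complement): 179 + 180 = 359°
−120° (triadic ↓): 359 − 120 = 239°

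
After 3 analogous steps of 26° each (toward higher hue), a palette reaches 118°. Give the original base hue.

40°

3 steps of 26° (toward higher hue) give a net shift of +78°.
Start = end − shift: 118 − 78 = 40°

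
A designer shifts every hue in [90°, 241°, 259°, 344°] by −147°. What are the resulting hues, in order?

303°, 94°, 112°, 197°

90 − 147 = -57 → -57 + 360 = 303°
241 − 147 = 94°
259 − 147 = 112°
344 − 147 = 197°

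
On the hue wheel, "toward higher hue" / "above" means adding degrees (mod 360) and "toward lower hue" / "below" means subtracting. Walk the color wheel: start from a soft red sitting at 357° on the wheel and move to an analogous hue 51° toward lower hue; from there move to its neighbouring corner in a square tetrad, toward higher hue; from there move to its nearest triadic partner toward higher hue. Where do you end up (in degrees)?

156°

analog 51° ↓ −51°: 357 − 51 = 306°
square ↑ +90°: 306 + 90 = 396 → 396 − 360 = 36°
triadic ↑ +120°: 36 + 120 = 156°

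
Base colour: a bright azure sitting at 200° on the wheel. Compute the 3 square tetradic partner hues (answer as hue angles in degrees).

A square tetradic scheme places four hues every 90°.
200 + 90 = 290°
200 + 180 = 380 → 380 − 360 = 20°
200 + 270 = 470 → 470 − 360 = 110°

290°, 20°, and 110°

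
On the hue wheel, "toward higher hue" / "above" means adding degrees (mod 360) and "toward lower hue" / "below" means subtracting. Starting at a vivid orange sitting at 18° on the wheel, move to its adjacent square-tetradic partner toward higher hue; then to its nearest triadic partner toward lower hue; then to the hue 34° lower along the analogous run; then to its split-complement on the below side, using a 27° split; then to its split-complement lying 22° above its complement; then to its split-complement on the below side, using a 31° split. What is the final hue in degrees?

+90° (square ↑): 18 + 90 = 108°
−120° (triadic ↓): 108 − 120 = -12 → -12 + 360 = 348°
−34° (analog 34° ↓): 348 − 34 = 314°
+153° (split-comp 27° ↓): 314 + 153 = 467 → 467 − 360 = 107°
+202° (split-comp 22° ↑): 107 + 202 = 309°
+149° (split-comp 31° ↓): 309 + 149 = 458 → 458 − 360 = 98°

98°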